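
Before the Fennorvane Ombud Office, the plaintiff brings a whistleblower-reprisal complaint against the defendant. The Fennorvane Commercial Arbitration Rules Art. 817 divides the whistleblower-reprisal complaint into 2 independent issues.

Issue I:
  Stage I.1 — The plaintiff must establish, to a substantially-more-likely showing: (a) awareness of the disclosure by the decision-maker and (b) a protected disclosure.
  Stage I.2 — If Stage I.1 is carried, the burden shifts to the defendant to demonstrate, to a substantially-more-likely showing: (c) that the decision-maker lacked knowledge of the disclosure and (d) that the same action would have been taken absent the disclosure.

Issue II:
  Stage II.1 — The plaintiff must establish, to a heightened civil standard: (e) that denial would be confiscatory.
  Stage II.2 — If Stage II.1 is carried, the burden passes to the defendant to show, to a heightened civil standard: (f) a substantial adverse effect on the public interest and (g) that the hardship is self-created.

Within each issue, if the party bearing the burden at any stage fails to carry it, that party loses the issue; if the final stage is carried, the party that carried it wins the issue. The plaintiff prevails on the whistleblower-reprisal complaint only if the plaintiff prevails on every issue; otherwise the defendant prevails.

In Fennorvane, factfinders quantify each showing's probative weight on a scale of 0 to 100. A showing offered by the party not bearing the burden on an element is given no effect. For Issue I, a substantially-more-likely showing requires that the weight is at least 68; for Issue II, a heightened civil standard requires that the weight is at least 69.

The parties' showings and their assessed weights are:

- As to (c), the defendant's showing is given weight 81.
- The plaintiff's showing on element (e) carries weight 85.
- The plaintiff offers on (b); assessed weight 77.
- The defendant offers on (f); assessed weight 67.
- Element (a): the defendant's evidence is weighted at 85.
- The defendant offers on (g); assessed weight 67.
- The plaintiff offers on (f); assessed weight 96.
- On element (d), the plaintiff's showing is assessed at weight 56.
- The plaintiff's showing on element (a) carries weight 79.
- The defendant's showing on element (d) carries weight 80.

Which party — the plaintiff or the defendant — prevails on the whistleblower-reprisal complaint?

— Issue I —
Stage I.1 — burden on plaintiff; standard: a substantially-more-likely showing (weight is at least 68).
    (a): 79 (defendant's 85 disregarded) ≥ 68 [met]
    (b): 77 ≥ 68 [met]
  The plaintiff carries Stage I.1; the defendant now bears the burden.
Stage I.2 — burden on defendant; standard: a substantially-more-likely showing (weight is at least 68).
    (c): 81 ≥ 68 [met]
    (d): 80 (plaintiff's 56 disregarded) ≥ 68 [met]
  Stage I.2 carried; the final stage is satisfied.
Every stage carried; the defendant prevails on this issue.
— Issue II —
At Stage II.1 the plaintiff must meet a heightened civil standard (weight is at least 69): on (e) the weight is 85, which does reach 69, so (e) meets the standard.
  All elements met. The burden passes to the defendant.
At Stage II.2 the defendant must meet a heightened civil standard (weight is at least 69): on (f) the weight is 67 (the plaintiff's 96 is given no effect), which does not reach 69, so (f) does not meet the standard; on (g) the weight is 67, < 69, so (g) does not meet the standard.
  Stage II.2 not carried; the defendant fails its burden.
The plaintiff prevails on this issue.
Per-issue: Issue I → defendant; Issue II → plaintiff. The plaintiff must prevail on every issue; overall, the defendant prevails.

defendant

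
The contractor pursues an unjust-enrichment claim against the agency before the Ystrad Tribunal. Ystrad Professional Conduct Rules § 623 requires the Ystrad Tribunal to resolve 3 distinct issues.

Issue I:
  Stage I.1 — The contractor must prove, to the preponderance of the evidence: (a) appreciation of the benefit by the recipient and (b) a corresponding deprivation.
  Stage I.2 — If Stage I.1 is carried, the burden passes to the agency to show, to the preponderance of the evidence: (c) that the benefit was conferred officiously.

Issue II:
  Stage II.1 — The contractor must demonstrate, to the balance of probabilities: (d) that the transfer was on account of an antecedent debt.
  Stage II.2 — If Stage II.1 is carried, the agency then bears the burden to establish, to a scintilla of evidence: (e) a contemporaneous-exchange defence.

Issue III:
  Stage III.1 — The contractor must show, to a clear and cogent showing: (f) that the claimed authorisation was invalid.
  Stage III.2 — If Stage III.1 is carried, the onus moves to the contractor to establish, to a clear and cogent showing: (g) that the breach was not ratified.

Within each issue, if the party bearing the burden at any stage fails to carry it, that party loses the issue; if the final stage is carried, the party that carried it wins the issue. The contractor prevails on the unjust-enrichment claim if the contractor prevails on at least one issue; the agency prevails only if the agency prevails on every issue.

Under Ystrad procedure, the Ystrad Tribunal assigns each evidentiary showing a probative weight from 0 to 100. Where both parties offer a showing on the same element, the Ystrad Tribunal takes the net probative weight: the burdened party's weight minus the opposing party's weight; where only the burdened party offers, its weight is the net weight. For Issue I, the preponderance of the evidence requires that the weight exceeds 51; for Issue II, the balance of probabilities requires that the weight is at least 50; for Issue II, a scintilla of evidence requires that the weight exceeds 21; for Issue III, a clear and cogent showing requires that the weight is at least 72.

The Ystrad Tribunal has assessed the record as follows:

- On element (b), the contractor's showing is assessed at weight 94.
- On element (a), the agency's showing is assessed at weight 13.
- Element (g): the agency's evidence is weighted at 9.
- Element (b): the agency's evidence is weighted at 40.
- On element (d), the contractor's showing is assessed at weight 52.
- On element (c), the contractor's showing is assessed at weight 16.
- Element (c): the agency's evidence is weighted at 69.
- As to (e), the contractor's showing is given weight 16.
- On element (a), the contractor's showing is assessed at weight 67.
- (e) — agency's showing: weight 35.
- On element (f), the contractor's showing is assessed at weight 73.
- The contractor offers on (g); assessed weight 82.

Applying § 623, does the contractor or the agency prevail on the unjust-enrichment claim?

contractor

— Issue I —
Stage I.1 — burden on contractor; standard: the preponderance of the evidence (weight exceeds 51).
    (a): 67 − 13 = 54 > 51 [met]
    (b): 94 − 40 = 54 > 51 [met]
  Stage I.1 is satisfied; the onus moves to the agency.
Stage I.2 — burden on agency; standard: the preponderance of the evidence (weight exceeds 51).
    (c): 69 − 16 = 53 > 51 [met]
  All elements met at the final stage.
Every stage carried; the agency prevails on this issue.
— Issue II —
Stage II.1 — burden on contractor; standard: the balance of probabilities (weight is at least 50).
    (d): 52 ≥ 50 [met]
  Stage II.1 is satisfied; the onus moves to the agency.
Stage II.2 — burden on agency; standard: a scintilla of evidence (weight exceeds 21).
    (e): 35 − 16 = 19 ≤ 21 [not met]
  Stage II.2 not carried; the agency fails its burden.
The analysis ends at Stage II.2; the contractor prevails on this issue.
— Issue III —
Stage III.1 — burden on contractor; standard: a clear and cogent showing (weight is at least 72).
    (f): 73 ≥ 72 [met]
  All elements met. The contractor retains the burden for Stage III.2.
Stage III.2 — burden on contractor; standard: a clear and cogent showing (weight is at least 72).
    (g): 82 − 9 = 73 ≥ 72 [met]
  Stage III.2 carried; the final stage is satisfied.
Every stage carried; the contractor prevails on this issue.
Per-issue: Issue I → agency; Issue II → contractor; Issue III → contractor. The contractor must prevail on at least one issue; overall, the contractor prevails.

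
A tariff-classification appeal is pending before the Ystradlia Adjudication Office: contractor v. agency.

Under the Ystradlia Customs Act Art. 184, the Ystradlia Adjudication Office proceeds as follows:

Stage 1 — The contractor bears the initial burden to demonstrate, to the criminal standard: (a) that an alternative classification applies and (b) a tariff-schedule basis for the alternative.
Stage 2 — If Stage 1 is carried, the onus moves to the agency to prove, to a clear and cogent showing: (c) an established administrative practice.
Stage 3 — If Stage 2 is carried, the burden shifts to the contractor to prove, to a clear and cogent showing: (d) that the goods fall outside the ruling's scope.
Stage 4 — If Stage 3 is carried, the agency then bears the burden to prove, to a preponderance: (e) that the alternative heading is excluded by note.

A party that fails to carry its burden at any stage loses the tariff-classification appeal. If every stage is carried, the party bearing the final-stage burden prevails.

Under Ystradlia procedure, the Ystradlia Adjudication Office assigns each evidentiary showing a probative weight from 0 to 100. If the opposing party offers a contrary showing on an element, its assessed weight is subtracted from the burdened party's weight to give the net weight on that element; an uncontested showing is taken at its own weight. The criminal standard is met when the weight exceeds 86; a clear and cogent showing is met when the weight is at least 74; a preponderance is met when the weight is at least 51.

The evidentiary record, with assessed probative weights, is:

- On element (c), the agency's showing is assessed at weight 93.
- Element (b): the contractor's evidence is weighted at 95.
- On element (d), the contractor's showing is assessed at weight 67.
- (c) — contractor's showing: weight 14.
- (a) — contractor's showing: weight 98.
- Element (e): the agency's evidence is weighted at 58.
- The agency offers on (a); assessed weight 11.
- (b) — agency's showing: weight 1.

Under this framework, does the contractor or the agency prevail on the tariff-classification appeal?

agency

Stage 1 (contractor, the criminal standard, weight exceeds 86): (a) net 98−11=87 > 86 — meets; (b) net 95−1=94 > 86 — meets.
  Stage 1 carried; the burden shifts to the agency.
Stage 2 (agency, a clear and cogent showing, weight is at least 74): (c) net 93−14=79 ≥ 74 — meets.
  Stage 2 carried; the burden shifts to the contractor.
Stage 3 (contractor, a clear and cogent showing, weight is at least 74): (d) 67 < 74 — fails.
  Not every element is met, so the contractor fails to carry Stage 3.
So the agency prevails.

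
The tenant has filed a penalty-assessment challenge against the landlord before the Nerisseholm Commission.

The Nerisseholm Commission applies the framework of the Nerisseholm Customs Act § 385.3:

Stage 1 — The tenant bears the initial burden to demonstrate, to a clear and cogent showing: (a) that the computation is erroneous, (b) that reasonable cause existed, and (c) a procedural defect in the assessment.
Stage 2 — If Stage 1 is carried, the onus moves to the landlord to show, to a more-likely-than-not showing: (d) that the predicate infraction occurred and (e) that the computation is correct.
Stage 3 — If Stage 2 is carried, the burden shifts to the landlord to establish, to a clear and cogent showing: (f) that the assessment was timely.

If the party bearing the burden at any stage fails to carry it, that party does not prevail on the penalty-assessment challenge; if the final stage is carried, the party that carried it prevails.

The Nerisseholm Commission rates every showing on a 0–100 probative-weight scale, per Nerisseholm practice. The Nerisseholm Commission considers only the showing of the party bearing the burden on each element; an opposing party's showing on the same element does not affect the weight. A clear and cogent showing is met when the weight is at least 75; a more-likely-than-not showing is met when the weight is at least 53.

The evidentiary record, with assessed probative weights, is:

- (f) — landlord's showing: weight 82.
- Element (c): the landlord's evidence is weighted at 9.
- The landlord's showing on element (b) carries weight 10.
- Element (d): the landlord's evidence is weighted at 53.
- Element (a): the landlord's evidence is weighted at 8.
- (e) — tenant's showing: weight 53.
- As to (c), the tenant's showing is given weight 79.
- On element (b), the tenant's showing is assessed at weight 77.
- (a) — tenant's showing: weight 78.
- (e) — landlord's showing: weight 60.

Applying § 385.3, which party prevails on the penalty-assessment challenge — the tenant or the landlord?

landlord

Stage 1 — burden on tenant; standard: a clear and cogent showing (weight is at least 75).
    (a): 78 (landlord's 8 disregarded) ≥ 75 [met]
    (b): 77 (landlord's 10 disregarded) ≥ 75 [met]
    (c): 79 (landlord's 9 disregarded) ≥ 75 [met]
  Stage 1 carried; the burden shifts to the landlord.
Stage 2 — burden on landlord; standard: a more-likely-than-not showing (weight is at least 53).
    (d): 53 ≥ 53 [met]
    (e): 60 (tenant's 53 disregarded) ≥ 53 [met]
  Stage 2 is satisfied; the landlord continues to bear the burden.
Stage 3 — burden on landlord; standard: a clear and cogent showing (weight is at least 75).
    (f): 82 ≥ 75 [met]
  The landlord carries the last stage.
Every stage carried; the landlord prevails.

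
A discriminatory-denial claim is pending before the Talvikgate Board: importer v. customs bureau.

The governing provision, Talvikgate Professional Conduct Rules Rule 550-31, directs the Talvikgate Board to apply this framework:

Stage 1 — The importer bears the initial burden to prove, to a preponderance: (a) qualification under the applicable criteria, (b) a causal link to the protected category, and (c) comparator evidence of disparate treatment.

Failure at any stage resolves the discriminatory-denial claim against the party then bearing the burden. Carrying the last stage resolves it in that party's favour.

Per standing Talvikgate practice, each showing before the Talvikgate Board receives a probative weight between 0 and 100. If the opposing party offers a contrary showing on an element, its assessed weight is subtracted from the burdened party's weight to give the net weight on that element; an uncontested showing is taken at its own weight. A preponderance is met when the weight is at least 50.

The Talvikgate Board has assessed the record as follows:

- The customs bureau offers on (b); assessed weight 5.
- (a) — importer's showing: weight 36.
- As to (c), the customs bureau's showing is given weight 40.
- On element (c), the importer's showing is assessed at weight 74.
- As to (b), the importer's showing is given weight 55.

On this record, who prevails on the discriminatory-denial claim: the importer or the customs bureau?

customs bureau

Stage 1 (importer, a preponderance, weight is at least 50): (a) 36 < 50 — fails; (b) net 55−5=50 ≥ 50 — meets; (c) net 74−40=34 < 50 — fails.
  The importer does not carry Stage 1.
So the customs bureau prevails.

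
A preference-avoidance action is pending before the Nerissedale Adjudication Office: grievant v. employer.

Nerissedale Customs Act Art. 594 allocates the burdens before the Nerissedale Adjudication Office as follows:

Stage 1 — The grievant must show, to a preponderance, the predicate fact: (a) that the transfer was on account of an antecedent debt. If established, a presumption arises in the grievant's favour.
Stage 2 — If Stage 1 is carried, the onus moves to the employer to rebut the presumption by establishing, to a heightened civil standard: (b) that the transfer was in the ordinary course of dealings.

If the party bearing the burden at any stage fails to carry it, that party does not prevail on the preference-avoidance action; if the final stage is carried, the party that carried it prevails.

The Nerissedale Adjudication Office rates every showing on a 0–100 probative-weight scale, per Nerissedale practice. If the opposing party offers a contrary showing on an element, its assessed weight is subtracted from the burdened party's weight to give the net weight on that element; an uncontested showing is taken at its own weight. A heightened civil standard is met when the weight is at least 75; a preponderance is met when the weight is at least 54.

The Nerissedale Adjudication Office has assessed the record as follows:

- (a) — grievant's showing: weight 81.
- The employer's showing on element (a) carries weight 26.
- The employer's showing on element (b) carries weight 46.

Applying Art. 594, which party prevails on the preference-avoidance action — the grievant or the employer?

At Stage 1 the grievant must meet a preponderance (weight is at least 54): on (a) the weight is 81 less the opposing 26 gives net 55, ≥ 54, so (a) meets the standard.
  Stage 1 is satisfied; the onus moves to the employer.
At Stage 2 the employer must meet a heightened civil standard (weight is at least 75): on (b) the weight is 46, which does not reach 75, so (b) does not meet the standard.
  Stage 2 not carried; the employer fails its burden.
The analysis ends at Stage 2; the grievant prevails.

grievant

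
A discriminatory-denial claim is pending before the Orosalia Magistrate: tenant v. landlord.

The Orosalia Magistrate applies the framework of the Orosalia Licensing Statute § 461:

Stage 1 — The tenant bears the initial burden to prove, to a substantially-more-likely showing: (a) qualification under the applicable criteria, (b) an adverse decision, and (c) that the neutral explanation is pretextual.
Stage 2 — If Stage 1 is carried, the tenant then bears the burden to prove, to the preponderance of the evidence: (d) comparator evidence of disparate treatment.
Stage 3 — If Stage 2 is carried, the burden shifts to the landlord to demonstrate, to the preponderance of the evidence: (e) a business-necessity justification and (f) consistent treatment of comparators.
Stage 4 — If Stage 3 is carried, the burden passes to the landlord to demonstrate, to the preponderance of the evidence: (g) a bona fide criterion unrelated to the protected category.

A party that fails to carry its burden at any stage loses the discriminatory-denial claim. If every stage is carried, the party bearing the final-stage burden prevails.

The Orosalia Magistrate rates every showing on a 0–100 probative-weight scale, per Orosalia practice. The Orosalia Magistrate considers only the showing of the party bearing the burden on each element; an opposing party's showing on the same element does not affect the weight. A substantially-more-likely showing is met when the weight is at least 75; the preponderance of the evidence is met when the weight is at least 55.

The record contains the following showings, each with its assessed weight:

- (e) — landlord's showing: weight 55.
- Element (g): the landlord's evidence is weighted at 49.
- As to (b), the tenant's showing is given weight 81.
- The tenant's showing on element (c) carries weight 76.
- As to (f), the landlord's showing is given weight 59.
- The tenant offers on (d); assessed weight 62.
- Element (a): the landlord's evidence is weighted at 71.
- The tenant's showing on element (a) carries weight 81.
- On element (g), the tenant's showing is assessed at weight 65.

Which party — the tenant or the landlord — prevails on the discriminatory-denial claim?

tenant

Stage 1 (tenant, a substantially-more-likely showing, weight is at least 75): (a) 81 (landlord's 71 disregarded) ≥ 75 — meets; (b) 81 ≥ 75 — meets; (c) 76 ≥ 75 — meets.
  All elements met. The tenant retains the burden for Stage 2.
Stage 2 (tenant, the preponderance of the evidence, weight is at least 55): (d) 62 ≥ 55 — meets.
  All elements met. The burden passes to the landlord.
Stage 3 (landlord, the preponderance of the evidence, weight is at least 55): (e) 55 ≥ 55 — meets; (f) 59 ≥ 55 — meets.
  Stage 3 is satisfied; the landlord continues to bear the burden.
Stage 4 (landlord, the preponderance of the evidence, weight is at least 55): (g) 49 (tenant's 65 disregarded) < 55 — fails.
  The landlord does not carry Stage 4.
The tenant prevails.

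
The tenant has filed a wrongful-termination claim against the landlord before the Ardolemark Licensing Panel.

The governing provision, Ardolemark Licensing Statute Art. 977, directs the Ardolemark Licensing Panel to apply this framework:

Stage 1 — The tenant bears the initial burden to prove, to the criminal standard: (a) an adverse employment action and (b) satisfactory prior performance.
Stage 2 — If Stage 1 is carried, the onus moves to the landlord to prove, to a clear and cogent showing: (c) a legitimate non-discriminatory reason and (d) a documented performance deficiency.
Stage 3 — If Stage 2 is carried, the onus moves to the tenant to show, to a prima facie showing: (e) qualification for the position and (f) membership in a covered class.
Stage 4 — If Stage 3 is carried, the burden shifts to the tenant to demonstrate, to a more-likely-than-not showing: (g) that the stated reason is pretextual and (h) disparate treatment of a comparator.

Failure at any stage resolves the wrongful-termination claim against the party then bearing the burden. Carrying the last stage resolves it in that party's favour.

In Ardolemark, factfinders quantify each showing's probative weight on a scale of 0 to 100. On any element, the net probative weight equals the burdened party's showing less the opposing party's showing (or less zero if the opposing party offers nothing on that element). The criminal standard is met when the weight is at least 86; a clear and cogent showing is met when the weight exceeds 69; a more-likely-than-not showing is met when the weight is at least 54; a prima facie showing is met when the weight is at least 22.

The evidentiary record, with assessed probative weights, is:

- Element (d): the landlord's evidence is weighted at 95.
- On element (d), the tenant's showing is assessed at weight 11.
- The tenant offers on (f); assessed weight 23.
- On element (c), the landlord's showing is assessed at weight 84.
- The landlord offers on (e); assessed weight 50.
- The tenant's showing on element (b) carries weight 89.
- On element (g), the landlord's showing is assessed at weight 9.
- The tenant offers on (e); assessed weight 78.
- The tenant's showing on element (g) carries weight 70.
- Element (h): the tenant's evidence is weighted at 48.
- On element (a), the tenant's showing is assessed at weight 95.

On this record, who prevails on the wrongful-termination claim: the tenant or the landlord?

Stage 1 — burden on tenant; standard: the criminal standard (weight is at least 86).
    (a): 95 ≥ 86 [met]
    (b): 89 ≥ 86 [met]
  All elements met. The burden passes to the landlord.
Stage 2 — burden on landlord; standard: a clear and cogent showing (weight exceeds 69).
    (c): 84 > 69 [met]
    (d): 95 − 11 = 84 > 69 [met]
  The landlord carries Stage 2; the tenant now bears the burden.
Stage 3 — burden on tenant; standard: a prima facie showing (weight is at least 22).
    (e): 78 − 50 = 28 ≥ 22 [met]
    (f): 23 ≥ 22 [met]
  All elements met. The tenant retains the burden for Stage 4.
Stage 4 — burden on tenant; standard: a more-likely-than-not showing (weight is at least 54).
    (g): 70 − 9 = 61 ≥ 54 [met]
    (h): 48 < 54 [not met]
  Not every element is met, so the tenant fails to carry Stage 4.
The landlord prevails.

landlord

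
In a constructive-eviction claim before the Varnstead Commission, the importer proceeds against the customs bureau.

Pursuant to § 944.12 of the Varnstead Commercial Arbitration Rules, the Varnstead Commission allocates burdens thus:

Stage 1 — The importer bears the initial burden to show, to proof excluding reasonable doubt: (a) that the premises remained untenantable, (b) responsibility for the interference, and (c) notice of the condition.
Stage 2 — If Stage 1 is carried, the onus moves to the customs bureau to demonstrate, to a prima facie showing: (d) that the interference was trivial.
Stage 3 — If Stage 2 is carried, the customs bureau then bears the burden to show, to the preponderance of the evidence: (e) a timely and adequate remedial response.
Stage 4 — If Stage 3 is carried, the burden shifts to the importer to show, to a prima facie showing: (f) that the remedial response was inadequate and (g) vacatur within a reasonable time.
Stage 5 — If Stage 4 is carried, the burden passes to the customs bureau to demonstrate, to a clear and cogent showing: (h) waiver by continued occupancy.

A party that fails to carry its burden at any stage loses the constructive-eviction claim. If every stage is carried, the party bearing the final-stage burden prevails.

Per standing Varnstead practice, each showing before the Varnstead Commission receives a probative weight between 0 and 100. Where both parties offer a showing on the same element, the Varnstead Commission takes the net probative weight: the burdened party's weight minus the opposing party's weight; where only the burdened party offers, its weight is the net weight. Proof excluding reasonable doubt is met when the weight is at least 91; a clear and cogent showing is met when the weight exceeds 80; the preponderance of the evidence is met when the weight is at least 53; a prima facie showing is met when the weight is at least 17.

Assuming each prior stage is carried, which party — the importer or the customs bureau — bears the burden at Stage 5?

Stage 5's rule assigns the burden to the customs bureau (to a clear and cogent showing).

customs bureau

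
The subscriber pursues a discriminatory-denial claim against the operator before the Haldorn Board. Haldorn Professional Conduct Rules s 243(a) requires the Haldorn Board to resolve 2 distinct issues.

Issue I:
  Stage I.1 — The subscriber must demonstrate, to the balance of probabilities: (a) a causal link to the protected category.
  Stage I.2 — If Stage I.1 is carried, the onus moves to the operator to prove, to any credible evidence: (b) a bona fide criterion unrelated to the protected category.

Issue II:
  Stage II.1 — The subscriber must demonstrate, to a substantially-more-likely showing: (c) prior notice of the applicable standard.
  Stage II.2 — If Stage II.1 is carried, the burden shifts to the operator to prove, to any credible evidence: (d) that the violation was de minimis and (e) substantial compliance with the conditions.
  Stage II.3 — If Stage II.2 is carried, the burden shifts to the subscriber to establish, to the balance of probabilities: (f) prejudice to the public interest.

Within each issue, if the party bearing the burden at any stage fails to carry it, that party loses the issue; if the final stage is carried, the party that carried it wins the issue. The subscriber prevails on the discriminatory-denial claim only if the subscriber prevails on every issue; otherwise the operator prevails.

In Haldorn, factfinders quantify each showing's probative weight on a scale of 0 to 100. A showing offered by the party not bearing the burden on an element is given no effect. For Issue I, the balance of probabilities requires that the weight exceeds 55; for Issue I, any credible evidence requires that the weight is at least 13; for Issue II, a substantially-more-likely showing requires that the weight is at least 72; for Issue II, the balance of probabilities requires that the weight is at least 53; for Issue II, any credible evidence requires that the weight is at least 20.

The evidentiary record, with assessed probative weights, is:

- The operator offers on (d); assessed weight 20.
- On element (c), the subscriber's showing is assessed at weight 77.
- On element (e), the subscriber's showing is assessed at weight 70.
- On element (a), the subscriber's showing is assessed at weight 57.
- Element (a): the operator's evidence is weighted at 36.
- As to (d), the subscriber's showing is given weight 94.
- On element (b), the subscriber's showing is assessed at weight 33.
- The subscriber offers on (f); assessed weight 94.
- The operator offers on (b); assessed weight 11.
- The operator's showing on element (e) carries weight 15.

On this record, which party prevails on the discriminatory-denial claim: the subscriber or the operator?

— Issue I —
Stage I.1 — burden on subscriber; standard: the balance of probabilities (weight exceeds 55).
    (a): 57 (operator's 36 disregarded) > 55 [met]
  Stage I.1 carried; the burden shifts to the operator.
Stage I.2 — burden on operator; standard: any credible evidence (weight is at least 13).
    (b): 11 (subscriber's 33 disregarded) < 13 [not met]
  Not every element is met, so the operator fails to carry Stage I.2.
The subscriber prevails on this issue.
— Issue II —
Stage II.1 (subscriber, a substantially-more-likely showing, weight is at least 72): (c) 77 ≥ 72 — meets.
  The subscriber carries Stage II.1; the operator now bears the burden.
Stage II.2 (operator, any credible evidence, weight is at least 20): (d) 20 (subscriber's 94 disregarded) ≥ 20 — meets; (e) 15 (subscriber's 70 disregarded) < 20 — fails.
  The operator does not carry Stage II.2.
The subscriber prevails on this issue.
Per-issue: Issue I → subscriber; Issue II → subscriber. The subscriber must prevail on every issue; overall, the subscriber prevails.

subscriber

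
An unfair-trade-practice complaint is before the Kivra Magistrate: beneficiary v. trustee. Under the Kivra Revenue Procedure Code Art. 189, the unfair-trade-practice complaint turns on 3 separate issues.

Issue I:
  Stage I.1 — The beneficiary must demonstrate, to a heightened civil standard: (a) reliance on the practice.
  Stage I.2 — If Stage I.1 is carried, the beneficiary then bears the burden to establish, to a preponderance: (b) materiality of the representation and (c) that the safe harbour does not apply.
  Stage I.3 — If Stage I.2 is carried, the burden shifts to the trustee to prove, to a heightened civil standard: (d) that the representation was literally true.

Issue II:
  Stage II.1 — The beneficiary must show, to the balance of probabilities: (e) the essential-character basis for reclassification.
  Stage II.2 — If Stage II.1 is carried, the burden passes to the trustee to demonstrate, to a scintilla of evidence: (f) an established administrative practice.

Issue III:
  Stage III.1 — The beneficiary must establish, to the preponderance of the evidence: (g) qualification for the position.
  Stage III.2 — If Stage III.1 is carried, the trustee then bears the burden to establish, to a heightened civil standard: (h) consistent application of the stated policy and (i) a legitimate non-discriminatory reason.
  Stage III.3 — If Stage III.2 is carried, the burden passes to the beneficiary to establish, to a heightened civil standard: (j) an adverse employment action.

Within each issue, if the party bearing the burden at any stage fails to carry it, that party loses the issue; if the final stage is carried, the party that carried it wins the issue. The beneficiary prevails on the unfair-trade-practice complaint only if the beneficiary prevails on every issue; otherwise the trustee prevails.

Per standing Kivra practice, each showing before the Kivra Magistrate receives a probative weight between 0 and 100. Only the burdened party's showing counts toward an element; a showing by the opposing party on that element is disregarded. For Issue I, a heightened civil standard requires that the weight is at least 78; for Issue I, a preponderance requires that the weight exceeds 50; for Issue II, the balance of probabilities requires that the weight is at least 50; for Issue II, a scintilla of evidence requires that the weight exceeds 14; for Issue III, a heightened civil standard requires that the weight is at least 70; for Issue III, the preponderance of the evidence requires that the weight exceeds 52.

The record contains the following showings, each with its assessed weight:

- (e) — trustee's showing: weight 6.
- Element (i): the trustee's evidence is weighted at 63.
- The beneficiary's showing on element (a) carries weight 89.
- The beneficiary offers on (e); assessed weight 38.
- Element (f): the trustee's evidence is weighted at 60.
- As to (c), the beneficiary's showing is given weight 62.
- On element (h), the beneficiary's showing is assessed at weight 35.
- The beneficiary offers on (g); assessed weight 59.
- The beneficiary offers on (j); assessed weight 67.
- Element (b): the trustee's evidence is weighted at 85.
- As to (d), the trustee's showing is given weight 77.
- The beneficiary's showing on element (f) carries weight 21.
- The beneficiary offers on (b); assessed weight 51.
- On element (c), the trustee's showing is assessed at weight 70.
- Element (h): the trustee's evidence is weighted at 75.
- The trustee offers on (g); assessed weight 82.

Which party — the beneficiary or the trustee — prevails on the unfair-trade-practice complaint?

— Issue I —
Stage I.1 (beneficiary, a heightened civil standard, weight is at least 78): (a) 89 ≥ 78 — meets.
  Stage I.1 carried; the burden remains with the beneficiary.
Stage I.2 (beneficiary, a preponderance, weight exceeds 50): (b) 51 (trustee's 85 disregarded) > 50 — meets; (c) 62 (trustee's 70 disregarded) > 50 — meets.
  Stage I.2 is satisfied; the onus moves to the trustee.
Stage I.3 (trustee, a heightened civil standard, weight is at least 78): (d) 77 < 78 — fails.
  Stage I.3 not carried; the trustee fails its burden.
The analysis ends at Stage I.3; the beneficiary prevails on this issue.
— Issue II —
Stage II.1 (beneficiary, the balance of probabilities, weight is at least 50): (e) 38 (trustee's 6 disregarded) < 50 — fails.
  The beneficiary does not carry Stage II.1.
The analysis ends at Stage II.1; the trustee prevails on this issue.
— Issue III —
Stage III.1 (beneficiary, the preponderance of the evidence, weight exceeds 52): (g) 59 (trustee's 82 disregarded) > 52 — meets.
  Stage III.1 is satisfied; the onus moves to the trustee.
Stage III.2 (trustee, a heightened civil standard, weight is at least 70): (h) 75 (beneficiary's 35 disregarded) ≥ 70 — meets; (i) 63 < 70 — fails.
  Not every element is met, so the trustee fails to carry Stage III.2.
The analysis ends at Stage III.2; the beneficiary prevails on this issue.
Per-issue: Issue I → beneficiary; Issue II → trustee; Issue III → beneficiary. The beneficiary must prevail on every issue; overall, the trustee prevails.

trustee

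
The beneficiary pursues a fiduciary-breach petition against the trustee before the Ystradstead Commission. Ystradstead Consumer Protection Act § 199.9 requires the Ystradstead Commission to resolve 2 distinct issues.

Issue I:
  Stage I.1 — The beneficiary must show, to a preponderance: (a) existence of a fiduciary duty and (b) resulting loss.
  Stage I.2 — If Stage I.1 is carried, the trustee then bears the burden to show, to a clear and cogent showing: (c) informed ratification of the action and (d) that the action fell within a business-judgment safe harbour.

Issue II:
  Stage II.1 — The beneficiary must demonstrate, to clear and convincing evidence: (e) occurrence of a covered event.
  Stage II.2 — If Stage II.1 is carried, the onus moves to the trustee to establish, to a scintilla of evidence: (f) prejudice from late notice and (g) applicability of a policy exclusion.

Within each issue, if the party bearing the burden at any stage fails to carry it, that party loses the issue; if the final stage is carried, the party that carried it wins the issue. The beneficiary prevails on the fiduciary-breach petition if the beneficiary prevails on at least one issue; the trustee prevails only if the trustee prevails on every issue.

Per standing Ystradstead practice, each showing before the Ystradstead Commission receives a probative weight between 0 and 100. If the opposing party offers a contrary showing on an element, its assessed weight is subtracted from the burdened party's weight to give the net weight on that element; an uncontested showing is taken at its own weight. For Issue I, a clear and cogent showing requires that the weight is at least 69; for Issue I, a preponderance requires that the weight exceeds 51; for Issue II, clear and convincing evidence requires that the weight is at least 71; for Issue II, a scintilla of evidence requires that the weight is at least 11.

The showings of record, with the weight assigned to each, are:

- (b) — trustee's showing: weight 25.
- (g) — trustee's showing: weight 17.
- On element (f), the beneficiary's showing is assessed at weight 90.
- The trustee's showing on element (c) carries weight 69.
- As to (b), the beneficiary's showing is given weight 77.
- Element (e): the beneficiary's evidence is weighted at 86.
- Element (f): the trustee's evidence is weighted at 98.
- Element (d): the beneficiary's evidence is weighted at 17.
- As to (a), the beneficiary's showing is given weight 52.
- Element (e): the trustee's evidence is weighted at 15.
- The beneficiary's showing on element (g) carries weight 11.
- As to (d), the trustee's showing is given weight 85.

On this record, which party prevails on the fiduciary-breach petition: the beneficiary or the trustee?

— Issue I —
Stage I.1 (beneficiary, a preponderance, weight exceeds 51): (a) 52 > 51 — meets; (b) net 77−25=52 > 51 — meets.
  All elements met. The burden passes to the trustee.
Stage I.2 (trustee, a clear and cogent showing, weight is at least 69): (c) 69 ≥ 69 — meets; (d) net 85−17=68 < 69 — fails.
  Not every element is met, so the trustee fails to carry Stage I.2.
So the beneficiary prevails on this issue.
— Issue II —
At Stage II.1 the beneficiary must meet clear and convincing evidence (weight is at least 71): on (e) the weight is 86 less the opposing 15 gives net 71, ≥ 71, so (e) meets the standard.
  Stage II.1 carried; the burden shifts to the trustee.
At Stage II.2 the trustee must meet a scintilla of evidence (weight is at least 11): on (f) the weight is 98 less the opposing 90 gives net 8, < 11, so (f) does not meet the standard; on (g) the weight is 17 less the opposing 11 gives net 6, < 11, so (g) does not meet the standard.
  The trustee does not carry Stage II.2.
So the beneficiary prevails on this issue.
Per-issue: Issue I → beneficiary; Issue II → beneficiary. The beneficiary must prevail on at least one issue; overall, the beneficiary prevails.

beneficiary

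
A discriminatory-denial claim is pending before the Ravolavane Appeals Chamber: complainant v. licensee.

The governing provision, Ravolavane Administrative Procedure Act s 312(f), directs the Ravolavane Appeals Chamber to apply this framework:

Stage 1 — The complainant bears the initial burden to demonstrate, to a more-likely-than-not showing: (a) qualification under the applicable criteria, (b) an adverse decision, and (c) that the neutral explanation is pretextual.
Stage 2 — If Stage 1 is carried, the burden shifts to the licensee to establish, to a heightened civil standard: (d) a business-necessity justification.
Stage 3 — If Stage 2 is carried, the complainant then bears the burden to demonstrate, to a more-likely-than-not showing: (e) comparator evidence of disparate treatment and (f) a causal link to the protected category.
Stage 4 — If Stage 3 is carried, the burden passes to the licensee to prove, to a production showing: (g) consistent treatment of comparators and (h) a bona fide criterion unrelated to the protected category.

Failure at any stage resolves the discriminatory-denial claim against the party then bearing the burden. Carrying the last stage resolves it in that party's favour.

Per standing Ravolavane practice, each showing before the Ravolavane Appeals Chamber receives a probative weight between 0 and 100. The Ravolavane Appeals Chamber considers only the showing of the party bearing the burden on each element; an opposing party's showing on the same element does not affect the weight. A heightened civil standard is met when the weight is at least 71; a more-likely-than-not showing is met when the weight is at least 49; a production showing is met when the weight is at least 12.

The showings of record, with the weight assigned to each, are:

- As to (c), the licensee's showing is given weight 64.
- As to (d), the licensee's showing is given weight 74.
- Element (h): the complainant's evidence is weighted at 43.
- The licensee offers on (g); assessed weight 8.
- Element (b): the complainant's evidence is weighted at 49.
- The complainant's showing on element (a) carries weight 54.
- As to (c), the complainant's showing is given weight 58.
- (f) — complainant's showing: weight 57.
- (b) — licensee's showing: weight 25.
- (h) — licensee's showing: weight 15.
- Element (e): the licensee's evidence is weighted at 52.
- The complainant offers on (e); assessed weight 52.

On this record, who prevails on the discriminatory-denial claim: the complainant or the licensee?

Stage 1 — burden on complainant; standard: a more-likely-than-not showing (weight is at least 49).
    (a): 54 ≥ 49 [met]
    (b): 49 (licensee's 25 disregarded) ≥ 49 [met]
    (c): 58 (licensee's 64 disregarded) ≥ 49 [met]
  Stage 1 carried; the burden shifts to the licensee.
Stage 2 — burden on licensee; standard: a heightened civil standard (weight is at least 71).
    (d): 74 ≥ 71 [met]
  The licensee carries Stage 2; the complainant now bears the burden.
Stage 3 — burden on complainant; standard: a more-likely-than-not showing (weight is at least 49).
    (e): 52 (licensee's 52 disregarded) ≥ 49 [met]
    (f): 57 ≥ 49 [met]
  All elements met. The burden passes to the licensee.
Stage 4 — burden on licensee; standard: a production showing (weight is at least 12).
    (g): 8 < 12 [not met]
    (h): 15 (complainant's 43 disregarded) ≥ 12 [met]
  Stage 4 not carried; the licensee fails its burden.
The analysis ends at Stage 4; the complainant prevails.

complainant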